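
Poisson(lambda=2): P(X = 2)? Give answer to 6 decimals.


P(X=2) = e^(-2) * 2^2 / 2!
≈ 0.1353352832 * 4 / 2
≈ 0.270671

0.270671


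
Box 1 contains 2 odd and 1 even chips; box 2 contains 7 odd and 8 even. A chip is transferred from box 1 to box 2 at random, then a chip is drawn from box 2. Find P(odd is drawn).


P(transfer odd) = 2/3; P(transfer even) = 1/3
If odd transferred: Urn II has 8 odd of 16, so P(odd|odd moved) = 1/2
If even transferred: Urn II has 7 odd of 16, so P(odd|even moved) = 7/16
By total probability: P(odd) = 2/3*1/2 + 1/3*7/16 = 23/48

23/48


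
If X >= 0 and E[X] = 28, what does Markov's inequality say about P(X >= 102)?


Markov: P(X >= a) <= E[X]/a
P(X >= 102) <= 28/102 = 14/51

14/51


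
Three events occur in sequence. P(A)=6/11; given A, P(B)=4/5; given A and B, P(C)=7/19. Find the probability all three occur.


P(A∩B∩C) = P(A) * P(B|A) * P(C|A∩B)
= 6/11 * 4/5 * 7/19
= 24/55 * 7/19 = 168/1045

168/1045


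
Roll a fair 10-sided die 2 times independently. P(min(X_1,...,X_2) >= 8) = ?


P(min >= 8) = P(all X_i >= 8) = (P(X_1 >= 8))^2
= (3/10)^2 = 9/100

9/100


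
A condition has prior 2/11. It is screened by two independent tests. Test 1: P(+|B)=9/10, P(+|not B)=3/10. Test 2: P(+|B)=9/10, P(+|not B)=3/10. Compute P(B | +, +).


After test 1: P(+) = 9/10*2/11 + 3/10*9/11 = 9/22
P(B|+) = (9/55)/(9/22) = 2/5
After test 2 (use post1 as new prior): P(+) = 9/10*2/5 + 3/10*3/5 = 27/50
P(B|+,+) = (9/25)/(27/50) = 2/3

2/3


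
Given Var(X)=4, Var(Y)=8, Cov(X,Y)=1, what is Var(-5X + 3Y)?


Var(-5X + 3Y) = (-5)^2*Var(X) + 3^2*Var(Y) + 2*(-5)*3*Cov(X,Y)
= 25*4 + 9*8 - 30*1
= 100 + 72 - 30 = 142

142


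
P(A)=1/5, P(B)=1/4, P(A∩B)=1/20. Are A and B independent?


P(A)*P(B) = 1/5*1/4 = 1/20
P(A∩B) = 1/20, which equals P(A)P(B), so independent

Yes, A and B are independent


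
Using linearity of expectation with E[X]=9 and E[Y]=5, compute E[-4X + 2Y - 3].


E[-4X + 2Y - 3] = -4*E[X] + 2*E[Y] - 3
= (-4)*(9) + (2)*(5) + (-3)
= -36 + 10 - 3 = -29

-29


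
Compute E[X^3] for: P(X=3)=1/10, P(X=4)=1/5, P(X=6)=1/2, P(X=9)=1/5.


E[X^3] = sum(x^3 * P(x))
= 27*1/10 + 64*1/5 + 216*1/2 + 729*1/5
= 2693/10

2693/10


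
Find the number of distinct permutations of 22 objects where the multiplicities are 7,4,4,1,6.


22! = 1124000727777607680000
Denominator: 7!=5040 * 4!=24 * 4!=24 * 1!=1 * 6!=720
Coefficient = 1124000727777607680000 / 2090188800 = 537750813600

537750813600


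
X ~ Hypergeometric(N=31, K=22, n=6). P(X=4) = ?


P(X=4) = C(22,4)*C(9,2) / C(31,6)
= 7315*36 / 736281
= 263340/736281 = 4180/11687

4180/11687


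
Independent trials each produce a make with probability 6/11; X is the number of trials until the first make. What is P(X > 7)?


P(X > 7) = P(first 7 trials all fail) = (1-p)^7 = (5/11)^7 = 78125/19487171

78125/19487171


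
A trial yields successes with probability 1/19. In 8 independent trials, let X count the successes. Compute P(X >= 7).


P(X>=7) = P(X=7) + P(X=8)
= 144/16983563041 + 1/16983563041
= 145/16983563041

145/16983563041


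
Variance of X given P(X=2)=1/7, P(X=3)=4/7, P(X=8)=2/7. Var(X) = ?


E[X] = 30/7, E[X^2] = 24
Var(X) = E[X^2] - (E[X])^2 = 24 - (30/7)^2 = 276/49

276/49


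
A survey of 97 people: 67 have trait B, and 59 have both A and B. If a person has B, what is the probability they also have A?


P(A|B) = P(A∩B)/P(B) = (59/97)/(67/97) = 59/67

59/67


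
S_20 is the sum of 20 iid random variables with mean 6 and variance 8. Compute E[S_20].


E[S_n] = n*E[X_1] = 20*6 = 120

120


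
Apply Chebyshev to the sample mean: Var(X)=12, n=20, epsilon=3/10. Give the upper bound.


Var(Xbar) = Var(X)/n = 12/20
Chebyshev: P(|Xbar-mu| >= 3/10) <= Var(Xbar)/(3/10)^2 = (3/5)/(9/100) = 20/3
Bound exceeds 1, so trivial bound: 1

1


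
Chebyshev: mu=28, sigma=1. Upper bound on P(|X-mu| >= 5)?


k = 5/1 = 5
Chebyshev: P(|X-mu| >= k*sigma) <= 1/k^2 = 1/5^2 = 1/25

1/25


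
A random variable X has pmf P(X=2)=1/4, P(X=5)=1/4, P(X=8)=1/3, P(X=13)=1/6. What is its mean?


E[X] = sum(x * P(x))
= 2*1/4 + 5*1/4 + 8*1/3 + 13*1/6
= 79/12

79/12


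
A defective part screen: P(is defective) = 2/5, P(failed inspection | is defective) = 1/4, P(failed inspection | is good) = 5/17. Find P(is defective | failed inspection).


P(A) = P(A|B)P(B) + P(A|B')P(B') = 1/4*2/5 + 5/17*3/5 = 47/170
P(B|A) = P(A|B)P(B)/P(A) = (1/10)/(47/170) = 17/47

17/47


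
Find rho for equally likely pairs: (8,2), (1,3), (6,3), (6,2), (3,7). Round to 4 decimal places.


Cov(X,Y) = -2.3200, Var(X) = 6.1600, Var(Y) = 3.4400
rho = Cov/(sqrt(VarX)*sqrt(VarY)) = -0.5040

-0.5040


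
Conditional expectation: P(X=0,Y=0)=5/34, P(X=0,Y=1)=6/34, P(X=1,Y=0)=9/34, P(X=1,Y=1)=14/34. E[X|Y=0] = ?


P(Y=0) = 14/34
E[X|Y=0] = (0*5 + 1*9)/14 = 9/14

9/14


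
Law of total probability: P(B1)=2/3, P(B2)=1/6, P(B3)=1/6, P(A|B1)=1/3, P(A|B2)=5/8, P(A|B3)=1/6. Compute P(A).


P(A) = P(A|B1)P(B1) + P(A|B2)P(B2) + P(A|B3)P(B3)
= 1/3*2/3 + 5/8*1/6 + 1/6*1/6
= 2/9 + 5/48 + 1/36 = 17/48

17/48


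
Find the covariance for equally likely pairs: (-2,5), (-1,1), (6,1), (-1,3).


E[X]=1/2, E[Y]=5/2, E[XY]=-2
Cov(X,Y) = E[XY] - E[X]E[Y] = -2 - 1/2*5/2 = -13/4

-13/4


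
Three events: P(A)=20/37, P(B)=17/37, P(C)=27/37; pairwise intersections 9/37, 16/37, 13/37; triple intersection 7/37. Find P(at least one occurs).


P(A∪B∪C) = P(A)+P(B)+P(C) - P(AB)-P(AC)-P(BC) + P(ABC)
= 20/37+17/37+27/37 - 9/37-16/37-13/37 + 7/37
= 33/37

33/37


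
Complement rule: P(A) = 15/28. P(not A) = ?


P(A') = 1 - P(A) = 1 - 15/28 = 13/28

13/28


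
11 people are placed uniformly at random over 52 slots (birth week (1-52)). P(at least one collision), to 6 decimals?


P(all different) = prod((52-i)/52 for i=0..10) = 0.320762
P(at least one match) = 1 - 0.320762 = 0.679238

0.679238


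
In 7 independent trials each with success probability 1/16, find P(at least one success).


P(at least one) = 1 - P(none)
P(none) = (1 - 1/16)^7 = (15/16)^7 = 170859375/268435456
P(at least one) = 1 - 170859375/268435456 = 97576081/268435456

97576081/268435456


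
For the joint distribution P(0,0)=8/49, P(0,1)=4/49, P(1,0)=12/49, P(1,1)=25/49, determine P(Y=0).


P(Y=0) = P(0,0)+P(1,0) = 8/49 + 12/49 = 20/49

20/49


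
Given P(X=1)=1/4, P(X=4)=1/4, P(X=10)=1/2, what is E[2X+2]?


E[2X+2] = sum(g(x)*P(x))
= 4*1/4 + 10*1/4 + 22*1/2
= 29/2

29/2


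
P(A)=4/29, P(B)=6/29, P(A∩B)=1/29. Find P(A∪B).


P(A∪B) = P(A) + P(B) - P(A∩B)
= 4/29 + 6/29 - 1/29 = 9/29

9/29


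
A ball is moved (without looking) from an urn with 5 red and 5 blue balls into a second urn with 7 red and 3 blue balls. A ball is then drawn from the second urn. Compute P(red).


P(transfer red) = 5/10 = 1/2; P(transfer blue) = 1/2
If red transferred: Urn II has 8 red of 11, so P(red|red moved) = 8/11
If blue transferred: Urn II has 7 red of 11, so P(red|blue moved) = 7/11
By total probability: P(red) = 1/2*8/11 + 1/2*7/11 = 15/22

15/22


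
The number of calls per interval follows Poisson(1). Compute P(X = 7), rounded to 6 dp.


P(X=7) = e^(-1) * 1^7 / 7!
≈ 0.3678794412 * 1 / 5040
≈ 0.000073

0.000073


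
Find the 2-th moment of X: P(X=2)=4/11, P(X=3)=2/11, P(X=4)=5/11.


E[X^2] = sum(x^2 * P(x))
= 4*4/11 + 9*2/11 + 16*5/11
= 114/11

114/11


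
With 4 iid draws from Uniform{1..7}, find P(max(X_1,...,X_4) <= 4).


P(max <= 4) = P(all X_i <= 4) = (P(X_1 <= 4))^4
= (4/7)^4 = 256/2401

256/2401


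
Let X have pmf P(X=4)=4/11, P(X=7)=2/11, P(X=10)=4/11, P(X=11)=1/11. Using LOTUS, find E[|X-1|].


E[|X-1|] = sum(g(x)*P(x))
= 3*4/11 + 6*2/11 + 9*4/11 + 10*1/11
= 70/11

70/11


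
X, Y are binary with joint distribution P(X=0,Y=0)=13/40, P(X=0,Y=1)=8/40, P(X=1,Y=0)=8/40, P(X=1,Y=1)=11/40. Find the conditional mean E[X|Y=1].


P(Y=1) = 19/40
E[X|Y=1] = (0*8 + 1*11)/19 = 11/19

11/19


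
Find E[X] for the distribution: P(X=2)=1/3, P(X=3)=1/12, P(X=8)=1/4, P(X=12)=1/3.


E[X] = sum(x * P(x))
= 2*1/3 + 3*1/12 + 8*1/4 + 12*1/3
= 83/12

83/12


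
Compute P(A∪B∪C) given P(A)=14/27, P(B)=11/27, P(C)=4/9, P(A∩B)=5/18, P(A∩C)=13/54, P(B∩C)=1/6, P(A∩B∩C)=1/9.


P(A∪B∪C) = P(A)+P(B)+P(C) - P(AB)-P(AC)-P(BC) + P(ABC)
= 14/27+11/27+4/9 - 5/18-13/54-1/6 + 1/9
= 43/54

43/54


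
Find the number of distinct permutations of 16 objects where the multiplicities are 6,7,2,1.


16! = 20922789888000
Denominator: 6!=720 * 7!=5040 * 2!=2 * 1!=1
Coefficient = 20922789888000 / 7257600 = 2882880

2882880


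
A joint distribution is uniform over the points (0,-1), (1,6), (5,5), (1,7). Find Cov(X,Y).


E[X]=7/4, E[Y]=17/4, E[XY]=19/2
Cov(X,Y) = E[XY] - E[X]E[Y] = 19/2 - 7/4*17/4 = 33/16

33/16


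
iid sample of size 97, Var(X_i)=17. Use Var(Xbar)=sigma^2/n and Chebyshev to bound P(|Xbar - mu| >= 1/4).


Var(Xbar) = Var(X)/n = 17/97
Chebyshev: P(|Xbar-mu| >= 1/4) <= Var(Xbar)/(1/4)^2 = (17/97)/(1/16) = 272/97
Bound exceeds 1, so trivial bound: 1

1


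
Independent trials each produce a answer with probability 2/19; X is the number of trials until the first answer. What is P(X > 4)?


P(X > 4) = P(first 4 trials all fail) = (1-p)^4 = (17/19)^4 = 83521/130321

83521/130321


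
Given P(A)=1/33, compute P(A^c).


P(A') = 1 - P(A) = 1 - 1/33 = 32/33

32/33


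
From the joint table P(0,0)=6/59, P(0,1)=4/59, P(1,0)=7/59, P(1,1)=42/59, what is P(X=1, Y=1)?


Read from table: P(X=1, Y=1) = 42/59

42/59


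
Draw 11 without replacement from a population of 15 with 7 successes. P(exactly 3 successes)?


P(X=3) = C(7,3)*C(8,8) / C(15,11)
= 35*1 / 1365
= 35/1365 = 1/39

1/39


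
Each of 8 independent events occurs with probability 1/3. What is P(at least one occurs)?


P(at least one) = 1 - P(none)
P(none) = (1 - 1/3)^8 = (2/3)^8 = 256/6561
P(at least one) = 1 - 256/6561 = 6305/6561

6305/6561


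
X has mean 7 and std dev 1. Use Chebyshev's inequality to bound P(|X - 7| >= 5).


k = 5/1 = 5
Chebyshev: P(|X-mu| >= k*sigma) <= 1/k^2 = 1/5^2 = 1/25

1/25


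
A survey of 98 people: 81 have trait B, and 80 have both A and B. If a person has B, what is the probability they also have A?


P(A|B) = P(A∩B)/P(B) = (80/98)/(81/98) = 80/81

80/81


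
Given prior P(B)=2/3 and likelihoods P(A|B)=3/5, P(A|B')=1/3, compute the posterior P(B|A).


P(A) = P(A|B)P(B) + P(A|B')P(B') = 3/5*2/3 + 1/3*1/3 = 23/45
P(B|A) = P(A|B)P(B)/P(A) = (2/5)/(23/45) = 18/23

18/23


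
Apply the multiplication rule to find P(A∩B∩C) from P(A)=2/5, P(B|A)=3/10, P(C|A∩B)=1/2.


P(A∩B∩C) = P(A) * P(B|A) * P(C|A∩B)
= 2/5 * 3/10 * 1/2
= 3/25 * 1/2 = 3/50

3/50


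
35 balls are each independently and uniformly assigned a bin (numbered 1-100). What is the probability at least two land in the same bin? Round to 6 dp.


P(all different) = prod((100-i)/100 for i=0..34) = 0.001132
P(at least one match) = 1 - 0.001132 = 0.998868

0.998868


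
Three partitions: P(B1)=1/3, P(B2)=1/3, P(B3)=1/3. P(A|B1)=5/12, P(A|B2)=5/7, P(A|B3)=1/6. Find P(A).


P(A) = P(A|B1)P(B1) + P(A|B2)P(B2) + P(A|B3)P(B3)
= 5/12*1/3 + 5/7*1/3 + 1/6*1/3
= 5/36 + 5/21 + 1/18 = 109/252

109/252


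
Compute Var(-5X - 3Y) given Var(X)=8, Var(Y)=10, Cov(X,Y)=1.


Var(-5X - 3Y) = (-5)^2*Var(X) + (-3)^2*Var(Y) + 2*(-5)*(-3)*Cov(X,Y)
= 25*8 + 9*10 + 30*1
= 200 + 90 + 30 = 320

320


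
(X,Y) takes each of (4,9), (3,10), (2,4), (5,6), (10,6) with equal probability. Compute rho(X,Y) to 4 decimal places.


Cov(X,Y) = -0.8000, Var(X) = 7.7600, Var(Y) = 4.8000
rho = Cov/(sqrt(VarX)*sqrt(VarY)) = -0.1311

-0.1311


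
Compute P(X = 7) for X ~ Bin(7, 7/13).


P(X=7) = C(7,7) * p^7 * (1-p)^0
= 1 * 823543/62748517 * 1
= 823543/62748517

823543/62748517


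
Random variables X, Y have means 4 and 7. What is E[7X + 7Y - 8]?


E[7X + 7Y - 8] = 7*E[X] + 7*E[Y] - 8
= (7)*(4) + (7)*(7) + (-8)
= 28 + 49 - 8 = 69

69


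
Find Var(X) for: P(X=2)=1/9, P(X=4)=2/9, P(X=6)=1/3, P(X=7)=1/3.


E[X] = 49/9, E[X^2] = 97/3
Var(X) = E[X^2] - (E[X])^2 = 97/3 - (49/9)^2 = 218/81

218/81


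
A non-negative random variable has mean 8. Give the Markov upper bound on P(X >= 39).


Markov: P(X >= a) <= E[X]/a
P(X >= 39) <= 8/39

8/39


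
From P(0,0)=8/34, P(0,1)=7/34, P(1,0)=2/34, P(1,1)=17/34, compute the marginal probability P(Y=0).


P(Y=0) = P(0,0)+P(1,0) = 8/34 + 2/34 = 10/34 = 5/17

5/17


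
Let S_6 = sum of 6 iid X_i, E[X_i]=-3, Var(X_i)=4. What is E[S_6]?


E[S_n] = n*E[X_1] = 6*-3 = -18

-18


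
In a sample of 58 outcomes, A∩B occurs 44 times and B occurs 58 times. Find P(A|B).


P(A|B) = P(A∩B)/P(B) = (44/58)/(58/58) = 44/58 = 22/29

22/29


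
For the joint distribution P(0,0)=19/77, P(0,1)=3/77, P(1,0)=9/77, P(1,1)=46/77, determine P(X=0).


P(X=0) = P(0,0)+P(0,1) = 19/77 + 3/77 = 22/77 = 2/7

2/7


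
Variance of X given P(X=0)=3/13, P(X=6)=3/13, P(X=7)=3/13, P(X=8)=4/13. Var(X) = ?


E[X] = 71/13, E[X^2] = 511/13
Var(X) = E[X^2] - (E[X])^2 = 511/13 - (71/13)^2 = 1602/169

1602/169


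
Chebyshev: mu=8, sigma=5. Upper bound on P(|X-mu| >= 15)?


k = 15/5 = 3
Chebyshev: P(|X-mu| >= k*sigma) <= 1/k^2 = 1/3^2 = 1/9

1/9


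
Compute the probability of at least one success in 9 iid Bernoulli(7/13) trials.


P(at least one) = 1 - P(none)
P(none) = (1 - 7/13)^9 = (6/13)^9 = 10077696/10604499373
P(at least one) = 1 - 10077696/10604499373 = 10594421677/10604499373

10594421677/10604499373


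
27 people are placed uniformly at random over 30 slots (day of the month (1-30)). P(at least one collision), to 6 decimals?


P(all different) = prod((30-i)/30 for i=0..26) = 0.000000
P(at least one match) = 1 - 0.000000 = 1.000000

1.000000


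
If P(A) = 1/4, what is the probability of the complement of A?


P(A') = 1 - P(A) = 1 - 1/4 = 3/4

3/4


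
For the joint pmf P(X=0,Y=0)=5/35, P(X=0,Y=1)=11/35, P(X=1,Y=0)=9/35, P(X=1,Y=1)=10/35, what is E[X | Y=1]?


P(Y=1) = 21/35
E[X|Y=1] = (0*11 + 1*10)/21 = 10/21

10/21


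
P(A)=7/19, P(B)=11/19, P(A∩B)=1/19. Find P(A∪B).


P(A∪B) = P(A) + P(B) - P(A∩B)
= 7/19 + 11/19 - 1/19 = 17/19

17/19


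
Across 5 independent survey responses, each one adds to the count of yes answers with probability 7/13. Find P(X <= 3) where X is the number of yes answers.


P(X<=3) = P(X=0) + P(X=1) + P(X=2) + P(X=3)
= 7776/371293 + 45360/371293 + 105840/371293 + 123480/371293
= 282456/371293

282456/371293


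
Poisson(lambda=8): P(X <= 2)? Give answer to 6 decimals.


P(X<=2) = e^(-8)*8^0/0! + e^(-8)*8^1/1! + e^(-8)*8^2/2!
≈ 0.0003354626 + 0.0026837010 + 0.0107348041
= 0.0137539677
≈ 0.013754

0.013754


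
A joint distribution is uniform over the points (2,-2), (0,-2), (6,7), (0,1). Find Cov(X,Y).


E[X]=2, E[Y]=1, E[XY]=19/2
Cov(X,Y) = E[XY] - E[X]E[Y] = 19/2 - 2*1 = 15/2

15/2


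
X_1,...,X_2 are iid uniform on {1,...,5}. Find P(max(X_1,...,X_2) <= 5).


P(max <= 5) = P(all X_i <= 5) = (P(X_1 <= 5))^2
= (5/5)^2 = 1^2 = 1

1


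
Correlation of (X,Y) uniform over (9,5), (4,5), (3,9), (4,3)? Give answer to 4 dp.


Cov(X,Y) = -1.5000, Var(X) = 5.5000, Var(Y) = 4.7500
rho = Cov/(sqrt(VarX)*sqrt(VarY)) = -0.2935

-0.2935


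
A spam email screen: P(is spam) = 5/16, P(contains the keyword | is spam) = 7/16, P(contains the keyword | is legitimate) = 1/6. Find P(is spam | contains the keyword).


P(A) = P(A|B)P(B) + P(A|B')P(B') = 7/16*5/16 + 1/6*11/16 = 193/768
P(B|A) = P(A|B)P(B)/P(A) = (35/256)/(193/768) = 105/193

105/193


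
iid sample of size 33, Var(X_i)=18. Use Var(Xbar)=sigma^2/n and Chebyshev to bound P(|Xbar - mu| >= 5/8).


Var(Xbar) = Var(X)/n = 18/33
Chebyshev: P(|Xbar-mu| >= 5/8) <= Var(Xbar)/(5/8)^2 = (6/11)/(25/64) = 384/275
Bound exceeds 1, so trivial bound: 1

1


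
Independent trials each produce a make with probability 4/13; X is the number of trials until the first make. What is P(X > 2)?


P(X > 2) = P(first 2 trials all fail) = (1-p)^2 = (9/13)^2 = 81/169

81/169


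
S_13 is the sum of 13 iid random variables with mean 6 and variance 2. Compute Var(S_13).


By independence, Var(S_n) = n*Var(X_1) = 13*2 = 26

26


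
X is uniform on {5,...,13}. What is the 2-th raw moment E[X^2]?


E[X^2] = (1/9) * sum(x^2 for x=5..13)
= 789/9 = 263/3

263/3


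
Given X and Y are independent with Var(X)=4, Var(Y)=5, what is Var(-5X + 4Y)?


Independence => Cov(X,Y)=0
Var(-5X + 4Y) = (-5)^2*Var(X) + 4^2*Var(Y)
= 25*4 + 16*5 = 180

180


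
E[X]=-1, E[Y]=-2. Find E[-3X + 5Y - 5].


E[-3X + 5Y - 5] = -3*E[X] + 5*E[Y] - 5
= (-3)*(-1) + (5)*(-2) + (-5)
= 3 - 10 - 5 = -12

-12


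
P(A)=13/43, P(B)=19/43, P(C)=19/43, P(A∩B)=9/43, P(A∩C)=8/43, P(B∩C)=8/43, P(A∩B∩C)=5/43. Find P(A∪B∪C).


P(A∪B∪C) = P(A)+P(B)+P(C) - P(AB)-P(AC)-P(BC) + P(ABC)
= 13/43+19/43+19/43 - 9/43-8/43-8/43 + 5/43
= 31/43

31/43


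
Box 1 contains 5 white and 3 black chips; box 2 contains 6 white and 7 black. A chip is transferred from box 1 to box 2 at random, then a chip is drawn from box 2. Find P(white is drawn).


P(transfer white) = 5/8; P(transfer black) = 3/8
If white transferred: Urn II has 7 white of 14, so P(white|white moved) = 1/2
If black transferred: Urn II has 6 white of 14, so P(white|black moved) = 3/7
By total probability: P(white) = 5/8*1/2 + 3/8*3/7 = 53/112

53/112


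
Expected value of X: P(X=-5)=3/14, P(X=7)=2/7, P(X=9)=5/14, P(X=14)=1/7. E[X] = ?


E[X] = sum(x * P(x))
= -5*3/14 + 7*2/7 + 9*5/14 + 14*1/7
= 43/7

43/7


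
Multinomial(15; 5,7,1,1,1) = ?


15! = 1307674368000
Denominator: 5!=120 * 7!=5040 * 1!=1 * 1!=1 * 1!=1
Coefficient = 1307674368000 / 604800 = 2162160

2162160


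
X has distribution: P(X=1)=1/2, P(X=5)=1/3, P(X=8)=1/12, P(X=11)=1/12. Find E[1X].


E[1X] = sum(g(x)*P(x))
= 1*1/2 + 5*1/3 + 8*1/12 + 11*1/12
= 15/4

15/4


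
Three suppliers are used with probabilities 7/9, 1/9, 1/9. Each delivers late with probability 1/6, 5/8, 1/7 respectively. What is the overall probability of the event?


P(A) = P(A|B1)P(B1) + P(A|B2)P(B2) + P(A|B3)P(B3)
= 1/6*7/9 + 5/8*1/9 + 1/7*1/9
= 7/54 + 5/72 + 1/63 = 325/1512

325/1512


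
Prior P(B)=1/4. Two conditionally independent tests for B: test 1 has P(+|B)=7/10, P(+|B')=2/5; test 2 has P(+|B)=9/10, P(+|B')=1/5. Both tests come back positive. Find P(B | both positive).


After test 1: P(+) = 7/10*1/4 + 2/5*3/4 = 19/40
P(B|+) = (7/40)/(19/40) = 7/19
After test 2 (use post1 as new prior): P(+) = 9/10*7/19 + 1/5*12/19 = 87/190
P(B|+,+) = (63/190)/(87/190) = 21/29

21/29


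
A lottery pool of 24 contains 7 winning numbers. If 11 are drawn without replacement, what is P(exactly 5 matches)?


P(X=5) = C(7,5)*C(17,6) / C(24,11)
= 21*12376 / 2496144
= 259896/2496144 = 91/874

91/874


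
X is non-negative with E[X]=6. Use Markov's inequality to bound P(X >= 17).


Markov: P(X >= a) <= E[X]/a
P(X >= 17) <= 6/17

6/17


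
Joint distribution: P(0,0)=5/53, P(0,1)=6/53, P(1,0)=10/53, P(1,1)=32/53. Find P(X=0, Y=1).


Read from table: P(X=0, Y=1) = 6/53

6/53


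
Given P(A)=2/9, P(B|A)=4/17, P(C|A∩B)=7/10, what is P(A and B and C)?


P(A∩B∩C) = P(A) * P(B|A) * P(C|A∩B)
= 2/9 * 4/17 * 7/10
= 8/153 * 7/10 = 28/765

28/765


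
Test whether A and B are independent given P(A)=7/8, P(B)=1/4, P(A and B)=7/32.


P(A)*P(B) = 7/8*1/4 = 7/32
P(A∩B) = 7/32, which equals P(A)P(B), so independent

Yes, A and B are independent


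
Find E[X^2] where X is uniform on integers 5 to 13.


E[X^2] = (1/9) * sum(x^2 for x=5..13)
= 789/9 = 263/3

263/3


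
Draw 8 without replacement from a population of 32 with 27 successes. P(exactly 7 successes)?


P(X=7) = C(27,7)*C(5,1) / C(32,8)
= 888030*5 / 10518300
= 4440150/10518300 = 759/1798

759/1798


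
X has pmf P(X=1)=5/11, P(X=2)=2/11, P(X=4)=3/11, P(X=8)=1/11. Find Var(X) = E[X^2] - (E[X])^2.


E[X] = 29/11, E[X^2] = 125/11
Var(X) = E[X^2] - (E[X])^2 = 125/11 - (29/11)^2 = 534/121

534/121


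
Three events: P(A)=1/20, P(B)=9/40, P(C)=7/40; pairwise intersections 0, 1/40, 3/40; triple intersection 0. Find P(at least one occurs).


P(A∪B∪C) = P(A)+P(B)+P(C) - P(AB)-P(AC)-P(BC) + P(ABC)
= 1/20+9/40+7/40 - 0-1/40-3/40 + 0
= 7/20

7/20


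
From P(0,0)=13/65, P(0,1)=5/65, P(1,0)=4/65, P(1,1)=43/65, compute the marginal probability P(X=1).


P(X=1) = P(1,0)+P(1,1) = 4/65 + 43/65 = 47/65

47/65


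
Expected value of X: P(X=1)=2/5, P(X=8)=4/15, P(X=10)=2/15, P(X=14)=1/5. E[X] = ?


E[X] = sum(x * P(x))
= 1*2/5 + 8*4/15 + 10*2/15 + 14*1/5
= 20/3

20/3


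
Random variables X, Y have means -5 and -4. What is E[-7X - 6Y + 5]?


E[-7X - 6Y + 5] = -7*E[X] - 6*E[Y] + 5
= (-7)*(-5) + (-6)*(-4) + (5)
= 35 + 24 + 5 = 64

64


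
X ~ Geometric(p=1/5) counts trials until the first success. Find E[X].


For geometric (trials until first success), E[X] = 1/p = 1/(1/5) = 5

5


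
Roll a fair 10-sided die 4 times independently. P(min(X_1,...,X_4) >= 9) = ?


P(min >= 9) = P(all X_i >= 9) = (P(X_1 >= 9))^4
= (2/10)^4 = (1/5)^4 = 1/625

1/625


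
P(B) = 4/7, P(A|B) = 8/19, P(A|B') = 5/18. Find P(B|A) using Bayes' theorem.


P(A) = P(A|B)P(B) + P(A|B')P(B') = 8/19*4/7 + 5/18*3/7 = 41/114
P(B|A) = P(A|B)P(B)/P(A) = (32/133)/(41/114) = 192/287

192/287


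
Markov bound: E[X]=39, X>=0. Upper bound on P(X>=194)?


Markov: P(X >= a) <= E[X]/a
P(X >= 194) <= 39/194

39/194


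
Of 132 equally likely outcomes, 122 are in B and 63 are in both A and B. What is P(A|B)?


P(A|B) = P(A∩B)/P(B) = (63/132)/(122/132) = 63/122

63/122


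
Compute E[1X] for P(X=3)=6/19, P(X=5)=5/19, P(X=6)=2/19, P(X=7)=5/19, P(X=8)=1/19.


E[1X] = sum(g(x)*P(x))
= 3*6/19 + 5*5/19 + 6*2/19 + 7*5/19 + 8*1/19
= 98/19

98/19


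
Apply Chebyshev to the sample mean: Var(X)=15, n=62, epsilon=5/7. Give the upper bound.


Var(Xbar) = Var(X)/n = 15/62
Chebyshev: P(|Xbar-mu| >= 5/7) <= Var(Xbar)/(5/7)^2 = (15/62)/(25/49) = 147/310

147/310


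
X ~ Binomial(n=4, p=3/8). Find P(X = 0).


P(X=0) = C(4,0) * p^0 * (1-p)^4
= 1 * 1 * 625/4096
= 625/4096

625/4096


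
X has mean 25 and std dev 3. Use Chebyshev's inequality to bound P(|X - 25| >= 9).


k = 9/3 = 3
Chebyshev: P(|X-mu| >= k*sigma) <= 1/k^2 = 1/3^2 = 1/9

1/9


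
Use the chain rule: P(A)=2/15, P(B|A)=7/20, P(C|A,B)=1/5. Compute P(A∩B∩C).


P(A∩B∩C) = P(A) * P(B|A) * P(C|A∩B)
= 2/15 * 7/20 * 1/5
= 7/150 * 1/5 = 7/750

7/750


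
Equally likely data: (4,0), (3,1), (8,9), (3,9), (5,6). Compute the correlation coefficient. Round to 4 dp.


Cov(X,Y) = 3.4000, Var(X) = 3.4400, Var(Y) = 14.8000
rho = Cov/(sqrt(VarX)*sqrt(VarY)) = 0.4765

0.4765


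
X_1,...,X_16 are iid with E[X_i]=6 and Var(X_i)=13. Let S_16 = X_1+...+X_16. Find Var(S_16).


By independence, Var(S_n) = n*Var(X_1) = 16*13 = 208

208


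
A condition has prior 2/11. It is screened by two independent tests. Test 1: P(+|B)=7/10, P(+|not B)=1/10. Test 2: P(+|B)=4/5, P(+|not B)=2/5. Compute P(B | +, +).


After test 1: P(+) = 7/10*2/11 + 1/10*9/11 = 23/110
P(B|+) = (7/55)/(23/110) = 14/23
After test 2 (use post1 as new prior): P(+) = 4/5*14/23 + 2/5*9/23 = 74/115
P(B|+,+) = (56/115)/(74/115) = 28/37

28/37


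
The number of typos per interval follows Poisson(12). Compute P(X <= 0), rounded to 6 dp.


P(X<=0) = e^(-12)*12^0/0!
≈ 0.0000061442
≈ 0.000006

0.000006


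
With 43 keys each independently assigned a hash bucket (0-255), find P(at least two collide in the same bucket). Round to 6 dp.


P(all different) = prod((256-i)/256 for i=0..42) = 0.023741
P(at least one match) = 1 - 0.023741 = 0.976259

0.976259


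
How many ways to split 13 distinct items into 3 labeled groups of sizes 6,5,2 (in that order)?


13! = 6227020800
Denominator: 6!=720 * 5!=120 * 2!=2
Coefficient = 6227020800 / 172800 = 36036

36036


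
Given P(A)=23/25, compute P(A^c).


P(A') = 1 - P(A) = 1 - 23/25 = 2/25

2/25


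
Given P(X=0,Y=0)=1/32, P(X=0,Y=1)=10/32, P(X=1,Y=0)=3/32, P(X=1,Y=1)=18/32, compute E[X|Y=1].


P(Y=1) = 28/32
E[X|Y=1] = (0*10 + 1*18)/28 = 18/28 = 9/14

9/14


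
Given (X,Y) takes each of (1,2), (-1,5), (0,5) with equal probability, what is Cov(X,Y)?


E[X]=0, E[Y]=4, E[XY]=-1
Cov(X,Y) = E[XY] - E[X]E[Y] = -1 - 0*4 = -1

-1


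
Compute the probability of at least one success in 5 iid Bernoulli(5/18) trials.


P(at least one) = 1 - P(none)
P(none) = (1 - 5/18)^5 = (13/18)^5 = 371293/1889568
P(at least one) = 1 - 371293/1889568 = 1518275/1889568

1518275/1889568


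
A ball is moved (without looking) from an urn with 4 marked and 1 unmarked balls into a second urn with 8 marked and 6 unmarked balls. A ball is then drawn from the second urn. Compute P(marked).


P(transfer marked) = 4/5; P(transfer unmarked) = 1/5
If marked transferred: Urn II has 9 marked of 15, so P(marked|marked moved) = 3/5
If unmarked transferred: Urn II has 8 marked of 15, so P(marked|unmarked moved) = 8/15
By total probability: P(marked) = 4/5*3/5 + 1/5*8/15 = 44/75

44/75


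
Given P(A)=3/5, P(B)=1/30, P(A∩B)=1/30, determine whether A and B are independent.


P(A)*P(B) = 3/5*1/30 = 1/50
P(A∩B) = 1/30 != 1/50, so not independent

No, A and B are not independent


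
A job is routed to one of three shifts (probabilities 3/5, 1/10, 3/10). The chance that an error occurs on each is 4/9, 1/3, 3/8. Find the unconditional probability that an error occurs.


P(A) = P(A|B1)P(B1) + P(A|B2)P(B2) + P(A|B3)P(B3)
= 4/9*3/5 + 1/3*1/10 + 3/8*3/10
= 4/15 + 1/30 + 9/80 = 33/80

33/80


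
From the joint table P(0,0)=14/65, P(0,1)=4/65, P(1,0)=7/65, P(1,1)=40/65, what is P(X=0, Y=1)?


Read from table: P(X=0, Y=1) = 4/65

4/65


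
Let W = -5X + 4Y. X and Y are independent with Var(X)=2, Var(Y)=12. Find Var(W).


Independence => Cov(X,Y)=0
Var(-5X + 4Y) = (-5)^2*Var(X) + 4^2*Var(Y)
= 25*2 + 16*12 = 242

242


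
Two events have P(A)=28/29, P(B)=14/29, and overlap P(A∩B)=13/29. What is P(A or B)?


P(A∪B) = P(A) + P(B) - P(A∩B)
= 28/29 + 14/29 - 13/29 = 1

1


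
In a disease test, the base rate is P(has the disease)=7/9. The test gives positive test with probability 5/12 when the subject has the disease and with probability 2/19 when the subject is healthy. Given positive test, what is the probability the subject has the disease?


P(A) = P(A|B)P(B) + P(A|B')P(B') = 5/12*7/9 + 2/19*2/9 = 713/2052
P(B|A) = P(A|B)P(B)/P(A) = (35/108)/(713/2052) = 665/713

665/713


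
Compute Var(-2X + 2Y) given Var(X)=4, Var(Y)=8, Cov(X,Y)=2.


Var(-2X + 2Y) = (-2)^2*Var(X) + 2^2*Var(Y) + 2*(-2)*2*Cov(X,Y)
= 4*4 + 4*8 - 8*2
= 16 + 32 - 16 = 32

32


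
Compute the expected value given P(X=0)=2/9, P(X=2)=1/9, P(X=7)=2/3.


E[X] = sum(x * P(x))
= 0*2/9 + 2*1/9 + 7*2/3
= 44/9

44/9


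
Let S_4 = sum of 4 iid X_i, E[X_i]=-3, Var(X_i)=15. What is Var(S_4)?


By independence, Var(S_n) = n*Var(X_1) = 4*15 = 60

60


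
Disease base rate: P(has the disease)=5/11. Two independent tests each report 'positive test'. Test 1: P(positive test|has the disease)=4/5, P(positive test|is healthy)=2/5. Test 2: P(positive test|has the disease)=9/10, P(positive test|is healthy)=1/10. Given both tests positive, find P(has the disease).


After test 1: P(+) = 4/5*5/11 + 2/5*6/11 = 32/55
P(B|+) = (4/11)/(32/55) = 5/8
After test 2 (use post1 as new prior): P(+) = 9/10*5/8 + 1/10*3/8 = 3/5
P(B|+,+) = (9/16)/(3/5) = 15/16

15/16


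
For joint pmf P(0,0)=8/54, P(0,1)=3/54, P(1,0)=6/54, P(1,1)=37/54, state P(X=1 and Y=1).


Read from table: P(X=1, Y=1) = 37/54

37/54


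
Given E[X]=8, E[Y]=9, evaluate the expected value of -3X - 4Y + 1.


E[-3X - 4Y + 1] = -3*E[X] - 4*E[Y] + 1
= (-3)*(8) + (-4)*(9) + (1)
= -24 - 36 + 1 = -59

-59


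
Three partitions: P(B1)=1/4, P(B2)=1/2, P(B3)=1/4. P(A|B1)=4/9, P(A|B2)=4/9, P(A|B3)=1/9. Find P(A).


P(A) = P(A|B1)P(B1) + P(A|B2)P(B2) + P(A|B3)P(B3)
= 4/9*1/4 + 4/9*1/2 + 1/9*1/4
= 1/9 + 2/9 + 1/36 = 13/36

13/36


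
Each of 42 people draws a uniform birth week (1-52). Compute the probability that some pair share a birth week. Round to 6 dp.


P(all different) = prod((52-i)/52 for i=0..41) = 0.000000
P(at least one match) = 1 - 0.000000 = 1.000000

1.000000


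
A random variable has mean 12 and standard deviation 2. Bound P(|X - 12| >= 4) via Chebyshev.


k = 4/2 = 2
Chebyshev: P(|X-mu| >= k*sigma) <= 1/k^2 = 1/2^2 = 1/4

1/4


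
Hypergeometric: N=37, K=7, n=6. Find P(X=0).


P(X=0) = C(7,0)*C(30,6) / C(37,6)
= 1*593775 / 2324784
= 593775/2324784 = 28275/110704

28275/110704


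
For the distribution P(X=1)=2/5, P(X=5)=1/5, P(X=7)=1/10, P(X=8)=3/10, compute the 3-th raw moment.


E[X^3] = sum(x^3 * P(x))
= 1*2/5 + 125*1/5 + 343*1/10 + 512*3/10
= 2133/10

2133/10


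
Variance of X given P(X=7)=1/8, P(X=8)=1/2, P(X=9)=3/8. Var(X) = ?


E[X] = 33/4, E[X^2] = 137/2
Var(X) = E[X^2] - (E[X])^2 = 137/2 - (33/4)^2 = 7/16

7/16


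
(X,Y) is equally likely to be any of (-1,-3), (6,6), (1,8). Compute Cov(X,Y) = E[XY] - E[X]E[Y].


E[X]=2, E[Y]=11/3, E[XY]=47/3
Cov(X,Y) = E[XY] - E[X]E[Y] = 47/3 - 2*11/3 = 25/3

25/3


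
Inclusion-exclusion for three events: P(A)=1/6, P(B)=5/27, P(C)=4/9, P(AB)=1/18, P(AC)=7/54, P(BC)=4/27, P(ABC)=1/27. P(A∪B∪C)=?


P(A∪B∪C) = P(A)+P(B)+P(C) - P(AB)-P(AC)-P(BC) + P(ABC)
= 1/6+5/27+4/9 - 1/18-7/54-4/27 + 1/27
= 1/2

1/2


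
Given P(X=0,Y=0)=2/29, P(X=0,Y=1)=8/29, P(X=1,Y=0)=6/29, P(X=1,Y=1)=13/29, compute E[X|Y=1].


P(Y=1) = 21/29
E[X|Y=1] = (0*8 + 1*13)/21 = 13/21

13/21


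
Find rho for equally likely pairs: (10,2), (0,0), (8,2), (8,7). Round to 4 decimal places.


Cov(X,Y) = 5.1250, Var(X) = 14.7500, Var(Y) = 6.6875
rho = Cov/(sqrt(VarX)*sqrt(VarY)) = 0.5160

0.5160


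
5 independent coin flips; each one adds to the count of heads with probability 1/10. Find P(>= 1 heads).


P(at least one) = 1 - P(none)
P(none) = (1 - 1/10)^5 = (9/10)^5 = 59049/100000
P(at least one) = 1 - 59049/100000 = 40951/100000

40951/100000


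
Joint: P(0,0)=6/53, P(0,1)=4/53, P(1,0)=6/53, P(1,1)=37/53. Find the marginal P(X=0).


P(X=0) = P(0,0)+P(0,1) = 6/53 + 4/53 = 10/53

10/53


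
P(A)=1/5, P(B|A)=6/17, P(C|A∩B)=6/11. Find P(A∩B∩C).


P(A∩B∩C) = P(A) * P(B|A) * P(C|A∩B)
= 1/5 * 6/17 * 6/11
= 6/85 * 6/11 = 36/935

36/935


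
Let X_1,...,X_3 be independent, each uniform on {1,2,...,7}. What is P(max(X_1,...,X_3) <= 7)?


P(max <= 7) = P(all X_i <= 7) = (P(X_1 <= 7))^3
= (7/7)^3 = 1^3 = 1

1


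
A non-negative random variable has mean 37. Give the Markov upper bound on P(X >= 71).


Markov: P(X >= a) <= E[X]/a
P(X >= 71) <= 37/71

37/71


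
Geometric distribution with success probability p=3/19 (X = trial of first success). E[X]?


For geometric (trials until first success), E[X] = 1/p = 1/(3/19) = 19/3

19/3


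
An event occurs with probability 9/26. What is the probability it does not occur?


P(A') = 1 - P(A) = 1 - 9/26 = 17/26

17/26


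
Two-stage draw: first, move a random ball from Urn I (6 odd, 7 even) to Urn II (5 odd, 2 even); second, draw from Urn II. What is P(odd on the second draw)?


P(transfer odd) = 6/13; P(transfer even) = 7/13
If odd transferred: Urn II has 6 odd of 8, so P(odd|odd moved) = 3/4
If even transferred: Urn II has 5 odd of 8, so P(odd|even moved) = 5/8
By total probability: P(odd) = 6/13*3/4 + 7/13*5/8 = 71/104

71/104


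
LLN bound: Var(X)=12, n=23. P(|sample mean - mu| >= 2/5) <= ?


Var(Xbar) = Var(X)/n = 12/23
Chebyshev: P(|Xbar-mu| >= 2/5) <= Var(Xbar)/(2/5)^2 = (12/23)/(4/25) = 75/23
Bound exceeds 1, so trivial bound: 1

1


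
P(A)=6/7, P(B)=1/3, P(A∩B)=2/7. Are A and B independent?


P(A)*P(B) = 6/7*1/3 = 2/7
P(A∩B) = 2/7, which equals P(A)P(B), so independent

Yes, A and B are independent


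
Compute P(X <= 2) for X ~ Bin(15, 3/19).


P(X<=2) = P(X=0) + P(X=1) + P(X=2)
= 1152921504606846976/15181127029874798299 + 3242591731706757120/15181127029874798299 + 4255901647865118720/15181127029874798299
= 8651414884178722816/15181127029874798299

8651414884178722816/15181127029874798299


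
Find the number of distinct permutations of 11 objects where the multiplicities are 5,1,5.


11! = 39916800
Denominator: 5!=120 * 1!=1 * 5!=120
Coefficient = 39916800 / 14400 = 2772

2772


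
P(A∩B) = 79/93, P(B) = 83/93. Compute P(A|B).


P(A|B) = P(A∩B)/P(B) = (79/93)/(83/93) = 79/83

79/83


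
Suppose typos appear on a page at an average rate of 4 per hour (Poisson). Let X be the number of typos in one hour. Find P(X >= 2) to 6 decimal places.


P(X>=2) = 1 - P(X<=1) = 1 - (e^(-4)*4^0/0! + e^(-4)*4^1/1!)
≈ 1 - (0.0183156389 + 0.0732625556)
= 1 - 0.0915781945 = 0.9084218055
≈ 0.908422

0.908422


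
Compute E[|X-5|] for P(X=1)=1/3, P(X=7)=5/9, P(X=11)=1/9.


E[|X-5|] = sum(g(x)*P(x))
= 4*1/3 + 2*5/9 + 6*1/9
= 28/9

28/9


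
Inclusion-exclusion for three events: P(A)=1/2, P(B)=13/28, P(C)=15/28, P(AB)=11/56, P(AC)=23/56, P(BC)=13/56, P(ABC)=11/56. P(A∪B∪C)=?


P(A∪B∪C) = P(A)+P(B)+P(C) - P(AB)-P(AC)-P(BC) + P(ABC)
= 1/2+13/28+15/28 - 11/56-23/56-13/56 + 11/56
= 6/7

6/7


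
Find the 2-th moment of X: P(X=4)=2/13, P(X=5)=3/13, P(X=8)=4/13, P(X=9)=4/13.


E[X^2] = sum(x^2 * P(x))
= 16*2/13 + 25*3/13 + 64*4/13 + 81*4/13
= 687/13

687/13


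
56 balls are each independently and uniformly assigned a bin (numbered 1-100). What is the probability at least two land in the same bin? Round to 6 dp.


P(all different) = prod((100-i)/100 for i=0..55) = 0.000000
P(at least one match) = 1 - 0.000000 = 1.000000

1.000000


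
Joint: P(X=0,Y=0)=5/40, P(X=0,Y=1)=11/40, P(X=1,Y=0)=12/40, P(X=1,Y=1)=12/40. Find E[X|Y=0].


P(Y=0) = 17/40
E[X|Y=0] = (0*5 + 1*12)/17 = 12/17

12/17


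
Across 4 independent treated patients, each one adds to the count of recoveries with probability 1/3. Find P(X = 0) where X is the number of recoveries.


P(X=0) = C(4,0) * p^0 * (1-p)^4
= 1 * 1 * 16/81
= 16/81

16/81


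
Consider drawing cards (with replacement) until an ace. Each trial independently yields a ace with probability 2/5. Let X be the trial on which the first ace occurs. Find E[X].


For geometric (trials until first success), E[X] = 1/p = 1/(2/5) = 5/2

5/2


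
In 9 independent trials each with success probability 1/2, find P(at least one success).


P(at least one) = 1 - P(none)
P(none) = (1 - 1/2)^9 = (1/2)^9 = 1/512
P(at least one) = 1 - 1/512 = 511/512

511/512


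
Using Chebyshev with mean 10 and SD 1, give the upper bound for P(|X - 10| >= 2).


k = 2/1 = 2
Chebyshev: P(|X-mu| >= k*sigma) <= 1/k^2 = 1/2^2 = 1/4

1/4


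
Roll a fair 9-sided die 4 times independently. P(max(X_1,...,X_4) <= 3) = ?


P(max <= 3) = P(all X_i <= 3) = (P(X_1 <= 3))^4
= (3/9)^4 = (1/3)^4 = 1/81

1/81


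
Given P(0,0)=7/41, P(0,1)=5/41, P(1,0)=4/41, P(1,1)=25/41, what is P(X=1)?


P(X=1) = P(1,0)+P(1,1) = 4/41 + 25/41 = 29/41

29/41


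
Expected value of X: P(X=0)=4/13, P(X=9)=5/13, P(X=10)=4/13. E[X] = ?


E[X] = sum(x * P(x))
= 0*4/13 + 9*5/13 + 10*4/13
= 85/13

85/13


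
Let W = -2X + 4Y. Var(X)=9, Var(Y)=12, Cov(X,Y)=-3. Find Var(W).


Var(-2X + 4Y) = (-2)^2*Var(X) + 4^2*Var(Y) + 2*(-2)*4*Cov(X,Y)
= 4*9 + 16*12 - 16*(-3)
= 36 + 192 + 48 = 276

276


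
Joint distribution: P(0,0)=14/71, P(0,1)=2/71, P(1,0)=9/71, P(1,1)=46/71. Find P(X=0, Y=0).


Read from table: P(X=0, Y=0) = 14/71

14/71


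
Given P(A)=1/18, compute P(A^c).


P(A') = 1 - P(A) = 1 - 1/18 = 17/18

17/18


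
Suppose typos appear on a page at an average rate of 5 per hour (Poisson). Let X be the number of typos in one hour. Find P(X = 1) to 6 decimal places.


P(X=1) = e^(-5) * 5^1 / 1!
≈ 0.006737946999 * 5 / 1
≈ 0.033690

0.033690


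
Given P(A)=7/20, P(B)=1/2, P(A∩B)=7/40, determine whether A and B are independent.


P(A)*P(B) = 7/20*1/2 = 7/40
P(A∩B) = 7/40, which equals P(A)P(B), so independent

Yes, A and B are independent


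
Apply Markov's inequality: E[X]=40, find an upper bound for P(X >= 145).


Markov: P(X >= a) <= E[X]/a
P(X >= 145) <= 40/145 = 8/29

8/29


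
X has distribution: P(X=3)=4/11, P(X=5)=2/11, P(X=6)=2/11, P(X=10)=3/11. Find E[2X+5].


E[2X+5] = sum(g(x)*P(x))
= 11*4/11 + 15*2/11 + 17*2/11 + 25*3/11
= 183/11

183/11


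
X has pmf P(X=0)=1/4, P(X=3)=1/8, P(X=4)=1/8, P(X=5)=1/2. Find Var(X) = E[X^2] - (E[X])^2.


E[X] = 27/8, E[X^2] = 125/8
Var(X) = E[X^2] - (E[X])^2 = 125/8 - (27/8)^2 = 271/64

271/64


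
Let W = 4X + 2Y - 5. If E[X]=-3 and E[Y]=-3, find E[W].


E[4X + 2Y - 5] = 4*E[X] + 2*E[Y] - 5
= (4)*(-3) + (2)*(-3) + (-5)
= -12 - 6 - 5 = -23

-23


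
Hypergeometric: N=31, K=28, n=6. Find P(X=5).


P(X=5) = C(28,5)*C(3,1) / C(31,6)
= 98280*3 / 736281
= 294840/736281 = 360/899

360/899


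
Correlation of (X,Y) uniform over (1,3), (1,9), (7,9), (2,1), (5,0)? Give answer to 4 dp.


Cov(X,Y) = 1.3200, Var(X) = 5.7600, Var(Y) = 15.0400
rho = Cov/(sqrt(VarX)*sqrt(VarY)) = 0.1418

0.1418


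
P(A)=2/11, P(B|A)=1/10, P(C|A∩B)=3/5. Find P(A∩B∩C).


P(A∩B∩C) = P(A) * P(B|A) * P(C|A∩B)
= 2/11 * 1/10 * 3/5
= 1/55 * 3/5 = 3/275

3/275


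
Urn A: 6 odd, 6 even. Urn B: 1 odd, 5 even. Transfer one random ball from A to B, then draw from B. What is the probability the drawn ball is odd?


P(transfer odd) = 6/12 = 1/2; P(transfer even) = 1/2
If odd transferred: Urn II has 2 odd of 7, so P(odd|odd moved) = 2/7
If even transferred: Urn II has 1 odd of 7, so P(odd|even moved) = 1/7
By total probability: P(odd) = 1/2*2/7 + 1/2*1/7 = 3/14

3/14


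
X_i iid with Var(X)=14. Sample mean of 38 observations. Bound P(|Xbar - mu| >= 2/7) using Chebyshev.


Var(Xbar) = Var(X)/n = 14/38
Chebyshev: P(|Xbar-mu| >= 2/7) <= Var(Xbar)/(2/7)^2 = (7/19)/(4/49) = 343/76
Bound exceeds 1, so trivial bound: 1

1


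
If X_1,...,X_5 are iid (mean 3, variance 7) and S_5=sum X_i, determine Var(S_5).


By independence, Var(S_n) = n*Var(X_1) = 5*7 = 35

35


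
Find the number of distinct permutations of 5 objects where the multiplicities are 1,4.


5! = 120
Denominator: 1!=1 * 4!=24
Coefficient = 120 / 24 = 5

5


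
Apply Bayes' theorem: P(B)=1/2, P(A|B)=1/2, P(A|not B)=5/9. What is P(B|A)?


P(A) = P(A|B)P(B) + P(A|B')P(B') = 1/2*1/2 + 5/9*1/2 = 19/36
P(B|A) = P(A|B)P(B)/P(A) = (1/4)/(19/36) = 9/19

9/19


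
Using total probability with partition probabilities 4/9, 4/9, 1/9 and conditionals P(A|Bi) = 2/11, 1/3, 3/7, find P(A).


P(A) = P(A|B1)P(B1) + P(A|B2)P(B2) + P(A|B3)P(B3)
= 2/11*4/9 + 1/3*4/9 + 3/7*1/9
= 8/99 + 4/27 + 1/21 = 575/2079

575/2079


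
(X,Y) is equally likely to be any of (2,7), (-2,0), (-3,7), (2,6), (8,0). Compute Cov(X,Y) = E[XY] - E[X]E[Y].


E[X]=7/5, E[Y]=4, E[XY]=1
Cov(X,Y) = E[XY] - E[X]E[Y] = 1 - 7/5*4 = -23/5

-23/5


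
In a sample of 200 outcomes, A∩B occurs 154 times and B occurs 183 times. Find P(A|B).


P(A|B) = P(A∩B)/P(B) = (154/200)/(183/200) = 154/183

154/183


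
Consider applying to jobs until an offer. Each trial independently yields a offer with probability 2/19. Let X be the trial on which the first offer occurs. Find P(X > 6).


P(X > 6) = P(first 6 trials all fail) = (1-p)^6 = (17/19)^6 = 24137569/47045881

24137569/47045881


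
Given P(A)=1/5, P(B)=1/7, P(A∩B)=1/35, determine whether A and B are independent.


P(A)*P(B) = 1/5*1/7 = 1/35
P(A∩B) = 1/35, which equals P(A)P(B), so independent

Yes, A and B are independent
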